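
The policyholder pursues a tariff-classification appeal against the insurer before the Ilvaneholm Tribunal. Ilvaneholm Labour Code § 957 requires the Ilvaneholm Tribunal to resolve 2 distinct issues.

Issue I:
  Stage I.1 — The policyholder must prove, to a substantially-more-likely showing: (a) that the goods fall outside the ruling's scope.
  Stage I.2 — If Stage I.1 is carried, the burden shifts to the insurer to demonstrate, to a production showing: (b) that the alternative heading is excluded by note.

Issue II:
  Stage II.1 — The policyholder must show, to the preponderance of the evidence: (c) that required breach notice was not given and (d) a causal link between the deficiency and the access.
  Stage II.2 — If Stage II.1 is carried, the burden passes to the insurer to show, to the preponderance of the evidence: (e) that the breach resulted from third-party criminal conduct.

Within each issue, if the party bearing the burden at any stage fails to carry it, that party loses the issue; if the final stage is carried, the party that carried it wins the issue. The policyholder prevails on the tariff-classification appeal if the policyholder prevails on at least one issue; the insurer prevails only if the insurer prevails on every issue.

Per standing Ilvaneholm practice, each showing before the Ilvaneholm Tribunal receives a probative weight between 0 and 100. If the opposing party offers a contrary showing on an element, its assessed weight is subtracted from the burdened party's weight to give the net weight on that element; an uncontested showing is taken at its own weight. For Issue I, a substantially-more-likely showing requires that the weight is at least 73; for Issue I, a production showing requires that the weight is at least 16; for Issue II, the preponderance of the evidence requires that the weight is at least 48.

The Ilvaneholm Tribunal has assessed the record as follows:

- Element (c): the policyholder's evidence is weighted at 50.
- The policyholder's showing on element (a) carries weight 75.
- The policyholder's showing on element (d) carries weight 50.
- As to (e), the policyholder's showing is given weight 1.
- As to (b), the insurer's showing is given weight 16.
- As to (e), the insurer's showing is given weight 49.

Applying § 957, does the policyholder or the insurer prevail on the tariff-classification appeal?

— Issue I —
At Stage I.1 the policyholder must meet a substantially-more-likely showing (weight is at least 73): on (a) the weight is 75, ≥ 73, so (a) meets the standard.
  Stage I.1 carried; the burden shifts to the insurer.
At Stage I.2 the insurer must meet a production showing (weight is at least 16): on (b) the weight is 16, which does reach 16, so (b) meets the standard.
  All elements met at the final stage.
Every stage carried; the insurer prevails on this issue.
— Issue II —
Stage II.1 (policyholder, the preponderance of the evidence, weight is at least 48): (c) 50 ≥ 48 — meets; (d) 50 ≥ 48 — meets.
  The policyholder carries Stage II.1; the insurer now bears the burden.
Stage II.2 (insurer, the preponderance of the evidence, weight is at least 48): (e) net 49−1=48 ≥ 48 — meets.
  Stage II.2 carried; the final stage is satisfied.
Every stage carried; the insurer prevails on this issue.
Per-issue: Issue I → insurer; Issue II → insurer. The policyholder must prevail on at least one issue; overall, the insurer prevails.

insurer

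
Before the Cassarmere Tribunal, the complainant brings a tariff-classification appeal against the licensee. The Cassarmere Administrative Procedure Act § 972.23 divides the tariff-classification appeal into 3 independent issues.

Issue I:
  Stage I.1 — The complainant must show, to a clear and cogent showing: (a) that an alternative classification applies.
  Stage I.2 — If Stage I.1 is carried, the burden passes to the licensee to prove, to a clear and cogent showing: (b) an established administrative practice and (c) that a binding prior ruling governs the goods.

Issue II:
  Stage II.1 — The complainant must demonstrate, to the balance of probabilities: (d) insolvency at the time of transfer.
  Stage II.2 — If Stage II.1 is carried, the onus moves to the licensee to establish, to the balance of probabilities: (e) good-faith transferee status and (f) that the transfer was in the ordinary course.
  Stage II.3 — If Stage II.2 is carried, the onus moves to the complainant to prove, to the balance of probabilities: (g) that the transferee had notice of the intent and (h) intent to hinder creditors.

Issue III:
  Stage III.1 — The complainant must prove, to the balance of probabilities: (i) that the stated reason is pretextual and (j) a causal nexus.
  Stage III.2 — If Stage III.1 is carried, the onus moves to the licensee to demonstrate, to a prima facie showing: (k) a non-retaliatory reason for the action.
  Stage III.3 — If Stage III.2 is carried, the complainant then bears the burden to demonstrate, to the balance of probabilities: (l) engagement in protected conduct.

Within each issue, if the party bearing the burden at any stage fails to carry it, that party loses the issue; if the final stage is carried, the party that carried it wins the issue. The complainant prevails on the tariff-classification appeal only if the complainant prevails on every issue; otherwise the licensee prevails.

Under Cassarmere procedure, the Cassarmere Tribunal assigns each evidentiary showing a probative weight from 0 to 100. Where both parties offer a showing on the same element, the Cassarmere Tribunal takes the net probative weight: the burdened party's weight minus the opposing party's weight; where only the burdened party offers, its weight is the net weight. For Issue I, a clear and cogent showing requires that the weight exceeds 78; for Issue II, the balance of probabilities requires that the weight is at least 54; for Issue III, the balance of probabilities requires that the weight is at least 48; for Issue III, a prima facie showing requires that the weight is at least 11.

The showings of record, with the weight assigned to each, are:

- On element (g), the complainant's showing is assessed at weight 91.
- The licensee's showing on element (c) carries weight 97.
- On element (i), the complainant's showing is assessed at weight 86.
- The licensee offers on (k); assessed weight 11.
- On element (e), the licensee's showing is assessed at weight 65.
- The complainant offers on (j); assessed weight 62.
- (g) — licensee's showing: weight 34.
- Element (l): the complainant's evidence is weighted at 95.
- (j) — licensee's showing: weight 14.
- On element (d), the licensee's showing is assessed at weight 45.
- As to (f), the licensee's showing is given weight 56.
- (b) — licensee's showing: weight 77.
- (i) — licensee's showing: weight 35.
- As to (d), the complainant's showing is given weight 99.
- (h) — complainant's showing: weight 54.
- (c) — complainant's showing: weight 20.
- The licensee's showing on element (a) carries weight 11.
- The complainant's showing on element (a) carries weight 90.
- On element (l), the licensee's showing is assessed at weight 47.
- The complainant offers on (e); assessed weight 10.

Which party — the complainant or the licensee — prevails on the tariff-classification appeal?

complainant

— Issue I —
Stage I.1 — burden on complainant; standard: a clear and cogent showing (weight exceeds 78).
    (a): 90 − 11 = 79 > 78 [met]
  Stage I.1 carried; the burden shifts to the licensee.
Stage I.2 — burden on licensee; standard: a clear and cogent showing (weight exceeds 78).
    (b): 77 ≤ 78 [not met]
    (c): 97 − 20 = 77 ≤ 78 [not met]
  The licensee does not carry Stage I.2.
The analysis ends at Stage I.2; the complainant prevails on this issue.
— Issue II —
At Stage II.1 the complainant must meet the balance of probabilities (weight is at least 54): on (d) the weight is 99 less the opposing 45 gives net 54, ≥ 54, so (d) meets the standard.
  The complainant carries Stage II.1; the licensee now bears the burden.
At Stage II.2 the licensee must meet the balance of probabilities (weight is at least 54): on (e) the weight is 65 less the opposing 10 gives net 55, which does reach 54, so (e) meets the standard; on (f) the weight is 56, ≥ 54, so (f) meets the standard.
  Stage II.2 is satisfied; the onus moves to the complainant.
At Stage II.3 the complainant must meet the balance of probabilities (weight is at least 54): on (g) the weight is 91 less the opposing 34 gives net 57, ≥ 54, so (g) meets the standard; on (h) the weight is 54, ≥ 54, so (h) meets the standard.
  Stage II.3 carried; the final stage is satisfied.
Every stage carried; the complainant prevails on this issue.
— Issue III —
Stage III.1 — burden on complainant; standard: the balance of probabilities (weight is at least 48).
    (i): 86 − 35 = 51 ≥ 48 [met]
    (j): 62 − 14 = 48 ≥ 48 [met]
  Stage III.1 is satisfied; the onus moves to the licensee.
Stage III.2 — burden on licensee; standard: a prima facie showing (weight is at least 11).
    (k): 11 ≥ 11 [met]
  The licensee carries Stage III.2; the complainant now bears the burden.
Stage III.3 — burden on complainant; standard: the balance of probabilities (weight is at least 48).
    (l): 95 − 47 = 48 ≥ 48 [met]
  Stage III.3 carried; the final stage is satisfied.
With every stage satisfied, the complainant prevails on this issue.
Per-issue: Issue I → complainant; Issue II → complainant; Issue III → complainant. The complainant must prevail on every issue; overall, the complainant prevails.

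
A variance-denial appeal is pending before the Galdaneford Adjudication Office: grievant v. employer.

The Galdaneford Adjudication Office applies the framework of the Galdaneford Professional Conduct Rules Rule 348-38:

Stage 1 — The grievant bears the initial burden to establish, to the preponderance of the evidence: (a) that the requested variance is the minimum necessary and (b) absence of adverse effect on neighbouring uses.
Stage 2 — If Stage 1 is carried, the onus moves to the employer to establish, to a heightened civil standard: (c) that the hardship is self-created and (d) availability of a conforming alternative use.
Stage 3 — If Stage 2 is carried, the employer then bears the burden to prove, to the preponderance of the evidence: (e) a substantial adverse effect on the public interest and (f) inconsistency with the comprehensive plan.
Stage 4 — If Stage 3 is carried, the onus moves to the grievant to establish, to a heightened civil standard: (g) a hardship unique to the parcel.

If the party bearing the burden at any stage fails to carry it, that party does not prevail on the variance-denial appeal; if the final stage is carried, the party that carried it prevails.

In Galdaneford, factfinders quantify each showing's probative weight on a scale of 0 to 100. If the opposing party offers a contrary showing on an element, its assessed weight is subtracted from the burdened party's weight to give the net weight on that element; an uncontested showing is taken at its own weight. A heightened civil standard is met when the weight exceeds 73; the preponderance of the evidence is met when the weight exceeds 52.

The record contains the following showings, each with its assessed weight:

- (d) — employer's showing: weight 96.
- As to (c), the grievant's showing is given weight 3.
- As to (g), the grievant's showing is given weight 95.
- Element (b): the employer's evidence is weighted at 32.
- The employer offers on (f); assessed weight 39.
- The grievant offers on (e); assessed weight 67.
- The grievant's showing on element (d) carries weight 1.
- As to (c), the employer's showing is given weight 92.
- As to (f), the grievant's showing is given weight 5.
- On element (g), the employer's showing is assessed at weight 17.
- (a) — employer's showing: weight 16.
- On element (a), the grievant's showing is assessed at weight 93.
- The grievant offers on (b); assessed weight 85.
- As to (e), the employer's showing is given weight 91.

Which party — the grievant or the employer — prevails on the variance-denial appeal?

At Stage 1 the grievant must meet the preponderance of the evidence (weight exceeds 52): on (a) the weight is 93 less the opposing 16 gives net 77, which does exceed 52, so (a) meets the standard; on (b) the weight is 85 less the opposing 32 gives net 53, which does exceed 52, so (b) meets the standard.
  Stage 1 carried; the burden shifts to the employer.
At Stage 2 the employer must meet a heightened civil standard (weight exceeds 73): on (c) the weight is 92 less the opposing 3 gives net 89, which does exceed 73, so (c) meets the standard; on (d) the weight is 96 less the opposing 1 gives net 95, > 73, so (d) meets the standard.
  All elements met. The employer retains the burden for Stage 3.
At Stage 3 the employer must meet the preponderance of the evidence (weight exceeds 52): on (e) the weight is 91 less the opposing 67 gives net 24, which does not exceed 52, so (e) does not meet the standard; on (f) the weight is 39 less the opposing 5 gives net 34, ≤ 52, so (f) does not meet the standard.
  Stage 3 not carried; the employer fails its burden.
The analysis ends at Stage 3; the grievant prevails.

grievant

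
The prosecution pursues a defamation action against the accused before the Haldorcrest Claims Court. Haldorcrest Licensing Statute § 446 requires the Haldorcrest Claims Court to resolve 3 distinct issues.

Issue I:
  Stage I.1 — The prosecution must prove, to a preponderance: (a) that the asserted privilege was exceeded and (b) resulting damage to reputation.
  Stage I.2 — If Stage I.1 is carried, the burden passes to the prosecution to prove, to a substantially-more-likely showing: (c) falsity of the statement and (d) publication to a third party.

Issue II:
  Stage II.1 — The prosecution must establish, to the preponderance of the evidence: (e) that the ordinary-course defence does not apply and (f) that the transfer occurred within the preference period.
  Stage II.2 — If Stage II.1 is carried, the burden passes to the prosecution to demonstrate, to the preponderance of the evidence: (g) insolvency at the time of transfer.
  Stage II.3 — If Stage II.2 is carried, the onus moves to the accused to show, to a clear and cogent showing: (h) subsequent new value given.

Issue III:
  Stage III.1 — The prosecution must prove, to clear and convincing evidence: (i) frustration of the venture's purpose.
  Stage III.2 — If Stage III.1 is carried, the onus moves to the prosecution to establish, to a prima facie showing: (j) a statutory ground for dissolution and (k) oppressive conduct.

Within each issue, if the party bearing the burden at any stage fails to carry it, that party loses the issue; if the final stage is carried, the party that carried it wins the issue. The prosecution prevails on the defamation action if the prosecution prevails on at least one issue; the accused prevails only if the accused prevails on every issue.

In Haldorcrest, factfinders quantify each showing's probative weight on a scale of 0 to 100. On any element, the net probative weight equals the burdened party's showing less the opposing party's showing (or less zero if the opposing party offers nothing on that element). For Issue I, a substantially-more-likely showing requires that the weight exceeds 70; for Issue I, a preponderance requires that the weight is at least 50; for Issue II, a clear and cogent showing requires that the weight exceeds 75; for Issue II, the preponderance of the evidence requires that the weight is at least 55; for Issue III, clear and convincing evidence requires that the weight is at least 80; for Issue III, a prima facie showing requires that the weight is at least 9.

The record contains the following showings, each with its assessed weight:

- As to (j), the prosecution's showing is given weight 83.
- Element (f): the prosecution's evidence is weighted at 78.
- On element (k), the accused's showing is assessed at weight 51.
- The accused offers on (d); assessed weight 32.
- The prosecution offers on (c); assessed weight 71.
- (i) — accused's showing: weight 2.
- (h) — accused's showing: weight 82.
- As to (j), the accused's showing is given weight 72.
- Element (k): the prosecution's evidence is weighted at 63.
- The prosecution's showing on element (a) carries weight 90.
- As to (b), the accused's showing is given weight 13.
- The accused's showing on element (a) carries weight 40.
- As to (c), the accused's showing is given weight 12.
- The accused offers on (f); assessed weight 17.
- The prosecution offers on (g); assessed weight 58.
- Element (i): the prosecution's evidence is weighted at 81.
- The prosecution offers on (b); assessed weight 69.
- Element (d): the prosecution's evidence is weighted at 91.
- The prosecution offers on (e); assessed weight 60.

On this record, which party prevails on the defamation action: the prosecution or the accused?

— Issue I —
Stage I.1 (prosecution, a preponderance, weight is at least 50): (a) net 90−40=50 ≥ 50 — meets; (b) net 69−13=56 ≥ 50 — meets.
  Stage I.1 is satisfied; the prosecution continues to bear the burden.
Stage I.2 (prosecution, a substantially-more-likely showing, weight exceeds 70): (c) net 71−12=59 ≤ 70 — fails; (d) net 91−32=59 ≤ 70 — fails.
  Stage I.2 not carried; the prosecution fails its burden.
The accused prevails on this issue.
— Issue II —
Stage II.1 (prosecution, the preponderance of the evidence, weight is at least 55): (e) 60 ≥ 55 — meets; (f) net 78−17=61 ≥ 55 — meets.
  Stage II.1 carried; the burden remains with the prosecution.
Stage II.2 (prosecution, the preponderance of the evidence, weight is at least 55): (g) 58 ≥ 55 — meets.
  All elements met. The burden passes to the accused.
Stage II.3 (accused, a clear and cogent showing, weight exceeds 75): (h) 82 > 75 — meets.
  All elements met at the final stage.
With every stage satisfied, the accused prevails on this issue.
— Issue III —
At Stage III.1 the prosecution must meet clear and convincing evidence (weight is at least 80): on (i) the weight is 81 less the opposing 2 gives net 79, < 80, so (i) does not meet the standard.
  Stage III.1 not carried; the prosecution fails its burden.
The analysis ends at Stage III.1; the accused prevails on this issue.
Per-issue: Issue I → accused; Issue II → accused; Issue III → accused. The prosecution must prevail on at least one issue; overall, the accused prevails.

accused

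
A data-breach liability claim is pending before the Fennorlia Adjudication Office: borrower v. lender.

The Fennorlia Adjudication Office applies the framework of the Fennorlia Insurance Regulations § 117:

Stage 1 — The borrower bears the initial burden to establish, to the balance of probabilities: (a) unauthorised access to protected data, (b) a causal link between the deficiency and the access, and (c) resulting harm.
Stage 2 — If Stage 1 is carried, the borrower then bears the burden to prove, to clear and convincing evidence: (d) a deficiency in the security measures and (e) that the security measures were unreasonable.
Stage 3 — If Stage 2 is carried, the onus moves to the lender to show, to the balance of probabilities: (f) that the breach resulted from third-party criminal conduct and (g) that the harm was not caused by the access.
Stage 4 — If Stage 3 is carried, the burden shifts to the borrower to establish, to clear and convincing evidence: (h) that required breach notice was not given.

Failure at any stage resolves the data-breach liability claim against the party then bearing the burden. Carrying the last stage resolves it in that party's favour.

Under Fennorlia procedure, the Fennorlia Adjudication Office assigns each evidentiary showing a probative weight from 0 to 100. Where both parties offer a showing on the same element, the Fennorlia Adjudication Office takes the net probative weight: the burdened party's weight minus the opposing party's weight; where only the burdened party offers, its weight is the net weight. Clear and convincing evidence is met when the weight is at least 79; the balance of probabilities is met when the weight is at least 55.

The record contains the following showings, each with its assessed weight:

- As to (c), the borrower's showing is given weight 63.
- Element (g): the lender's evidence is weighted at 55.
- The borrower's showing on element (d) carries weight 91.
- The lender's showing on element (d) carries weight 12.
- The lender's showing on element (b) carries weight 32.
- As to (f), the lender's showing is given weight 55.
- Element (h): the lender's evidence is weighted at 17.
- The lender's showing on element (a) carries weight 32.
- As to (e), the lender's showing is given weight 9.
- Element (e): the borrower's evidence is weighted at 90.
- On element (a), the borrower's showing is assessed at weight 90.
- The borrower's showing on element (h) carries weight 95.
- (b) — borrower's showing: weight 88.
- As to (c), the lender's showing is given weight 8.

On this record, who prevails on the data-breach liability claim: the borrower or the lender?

Stage 1 (borrower, the balance of probabilities, weight is at least 55): (a) net 90−32=58 ≥ 55 — meets; (b) net 88−32=56 ≥ 55 — meets; (c) net 63−8=55 ≥ 55 — meets.
  Stage 1 carried; the burden remains with the borrower.
Stage 2 (borrower, clear and convincing evidence, weight is at least 79): (d) net 91−12=79 ≥ 79 — meets; (e) net 90−9=81 ≥ 79 — meets.
  Stage 2 is satisfied; the onus moves to the lender.
Stage 3 (lender, the balance of probabilities, weight is at least 55): (f) 55 ≥ 55 — meets; (g) 55 ≥ 55 — meets.
  Stage 3 carried; the burden shifts to the borrower.
Stage 4 (borrower, clear and convincing evidence, weight is at least 79): (h) net 95−17=78 < 79 — fails.
  Stage 4 not carried; the borrower fails its burden.
The lender prevails.

lender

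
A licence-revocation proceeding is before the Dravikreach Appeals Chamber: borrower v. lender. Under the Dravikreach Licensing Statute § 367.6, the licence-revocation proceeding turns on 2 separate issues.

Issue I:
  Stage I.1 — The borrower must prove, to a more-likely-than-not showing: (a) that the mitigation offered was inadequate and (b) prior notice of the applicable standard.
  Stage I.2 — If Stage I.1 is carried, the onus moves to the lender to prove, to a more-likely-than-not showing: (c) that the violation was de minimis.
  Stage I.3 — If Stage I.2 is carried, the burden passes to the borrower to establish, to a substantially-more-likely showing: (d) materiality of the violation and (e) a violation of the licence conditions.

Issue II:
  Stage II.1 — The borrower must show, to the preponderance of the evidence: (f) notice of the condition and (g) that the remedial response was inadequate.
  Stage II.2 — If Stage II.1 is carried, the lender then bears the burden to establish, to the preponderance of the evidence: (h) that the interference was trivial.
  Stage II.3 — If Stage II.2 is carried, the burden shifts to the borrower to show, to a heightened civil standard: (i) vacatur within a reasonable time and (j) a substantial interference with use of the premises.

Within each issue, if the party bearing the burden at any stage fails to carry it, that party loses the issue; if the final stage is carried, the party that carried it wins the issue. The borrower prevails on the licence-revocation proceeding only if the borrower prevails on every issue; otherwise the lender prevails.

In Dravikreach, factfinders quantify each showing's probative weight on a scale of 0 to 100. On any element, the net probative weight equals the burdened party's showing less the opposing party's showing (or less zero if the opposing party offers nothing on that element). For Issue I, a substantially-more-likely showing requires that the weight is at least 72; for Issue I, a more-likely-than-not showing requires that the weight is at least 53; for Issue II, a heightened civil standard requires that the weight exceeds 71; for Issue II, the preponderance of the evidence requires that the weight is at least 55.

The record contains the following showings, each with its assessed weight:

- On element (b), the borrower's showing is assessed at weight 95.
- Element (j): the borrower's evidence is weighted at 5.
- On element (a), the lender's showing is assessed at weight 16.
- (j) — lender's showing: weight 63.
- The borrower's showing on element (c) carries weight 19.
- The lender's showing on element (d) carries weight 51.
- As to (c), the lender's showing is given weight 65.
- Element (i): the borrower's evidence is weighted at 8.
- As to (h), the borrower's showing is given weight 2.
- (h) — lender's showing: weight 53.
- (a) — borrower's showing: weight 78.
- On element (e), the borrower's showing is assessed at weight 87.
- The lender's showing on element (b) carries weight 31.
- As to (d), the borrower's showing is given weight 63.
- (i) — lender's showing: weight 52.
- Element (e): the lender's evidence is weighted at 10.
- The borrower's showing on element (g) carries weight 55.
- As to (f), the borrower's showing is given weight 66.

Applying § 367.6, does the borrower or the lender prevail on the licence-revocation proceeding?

borrower

— Issue I —
At Stage I.1 the borrower must meet a more-likely-than-not showing (weight is at least 53): on (a) the weight is 78 less the opposing 16 gives net 62, which does reach 53, so (a) meets the standard; on (b) the weight is 95 less the opposing 31 gives net 64, ≥ 53, so (b) meets the standard.
  All elements met. The burden passes to the lender.
At Stage I.2 the lender must meet a more-likely-than-not showing (weight is at least 53): on (c) the weight is 65 less the opposing 19 gives net 46, which does not reach 53, so (c) does not meet the standard.
  Not every element is met, so the lender fails to carry Stage I.2.
The analysis ends at Stage I.2; the borrower prevails on this issue.
— Issue II —
Stage II.1 — burden on borrower; standard: the preponderance of the evidence (weight is at least 55).
    (f): 66 ≥ 55 [met]
    (g): 55 ≥ 55 [met]
  Stage II.1 is satisfied; the onus moves to the lender.
Stage II.2 — burden on lender; standard: the preponderance of the evidence (weight is at least 55).
    (h): 53 − 2 = 51 < 55 [not met]
  The lender does not carry Stage II.2.
The analysis ends at Stage II.2; the borrower prevails on this issue.
Per-issue: Issue I → borrower; Issue II → borrower. The borrower must prevail on every issue; overall, the borrower prevails.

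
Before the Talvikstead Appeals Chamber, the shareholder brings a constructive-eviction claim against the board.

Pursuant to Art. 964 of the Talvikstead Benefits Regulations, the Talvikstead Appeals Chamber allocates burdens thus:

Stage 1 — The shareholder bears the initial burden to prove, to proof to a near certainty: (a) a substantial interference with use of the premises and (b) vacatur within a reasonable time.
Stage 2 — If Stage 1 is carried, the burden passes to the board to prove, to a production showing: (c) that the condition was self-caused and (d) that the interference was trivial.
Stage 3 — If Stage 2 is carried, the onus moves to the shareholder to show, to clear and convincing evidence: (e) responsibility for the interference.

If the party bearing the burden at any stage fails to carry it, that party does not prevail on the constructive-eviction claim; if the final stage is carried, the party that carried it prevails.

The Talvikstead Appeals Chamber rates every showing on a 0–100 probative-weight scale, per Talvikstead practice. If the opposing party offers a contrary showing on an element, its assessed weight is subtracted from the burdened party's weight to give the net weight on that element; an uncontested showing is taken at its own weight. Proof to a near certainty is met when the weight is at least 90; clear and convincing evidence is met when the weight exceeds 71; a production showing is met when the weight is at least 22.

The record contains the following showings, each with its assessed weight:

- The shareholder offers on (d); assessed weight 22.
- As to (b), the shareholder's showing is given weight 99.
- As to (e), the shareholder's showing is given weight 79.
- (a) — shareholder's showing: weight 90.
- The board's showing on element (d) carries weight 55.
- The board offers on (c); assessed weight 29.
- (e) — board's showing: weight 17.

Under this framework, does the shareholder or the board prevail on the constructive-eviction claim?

board

Stage 1 — burden on shareholder; standard: proof to a near certainty (weight is at least 90).
    (a): 90 ≥ 90 [met]
    (b): 99 ≥ 90 [met]
  All elements met. The burden passes to the board.
Stage 2 — burden on board; standard: a production showing (weight is at least 22).
    (c): 29 ≥ 22 [met]
    (d): 55 − 22 = 33 ≥ 22 [met]
  The board carries Stage 2; the shareholder now bears the burden.
Stage 3 — burden on shareholder; standard: clear and convincing evidence (weight exceeds 71).
    (e): 79 − 17 = 62 ≤ 71 [not met]
  Not every element is met, so the shareholder fails to carry Stage 3.
So the board prevails.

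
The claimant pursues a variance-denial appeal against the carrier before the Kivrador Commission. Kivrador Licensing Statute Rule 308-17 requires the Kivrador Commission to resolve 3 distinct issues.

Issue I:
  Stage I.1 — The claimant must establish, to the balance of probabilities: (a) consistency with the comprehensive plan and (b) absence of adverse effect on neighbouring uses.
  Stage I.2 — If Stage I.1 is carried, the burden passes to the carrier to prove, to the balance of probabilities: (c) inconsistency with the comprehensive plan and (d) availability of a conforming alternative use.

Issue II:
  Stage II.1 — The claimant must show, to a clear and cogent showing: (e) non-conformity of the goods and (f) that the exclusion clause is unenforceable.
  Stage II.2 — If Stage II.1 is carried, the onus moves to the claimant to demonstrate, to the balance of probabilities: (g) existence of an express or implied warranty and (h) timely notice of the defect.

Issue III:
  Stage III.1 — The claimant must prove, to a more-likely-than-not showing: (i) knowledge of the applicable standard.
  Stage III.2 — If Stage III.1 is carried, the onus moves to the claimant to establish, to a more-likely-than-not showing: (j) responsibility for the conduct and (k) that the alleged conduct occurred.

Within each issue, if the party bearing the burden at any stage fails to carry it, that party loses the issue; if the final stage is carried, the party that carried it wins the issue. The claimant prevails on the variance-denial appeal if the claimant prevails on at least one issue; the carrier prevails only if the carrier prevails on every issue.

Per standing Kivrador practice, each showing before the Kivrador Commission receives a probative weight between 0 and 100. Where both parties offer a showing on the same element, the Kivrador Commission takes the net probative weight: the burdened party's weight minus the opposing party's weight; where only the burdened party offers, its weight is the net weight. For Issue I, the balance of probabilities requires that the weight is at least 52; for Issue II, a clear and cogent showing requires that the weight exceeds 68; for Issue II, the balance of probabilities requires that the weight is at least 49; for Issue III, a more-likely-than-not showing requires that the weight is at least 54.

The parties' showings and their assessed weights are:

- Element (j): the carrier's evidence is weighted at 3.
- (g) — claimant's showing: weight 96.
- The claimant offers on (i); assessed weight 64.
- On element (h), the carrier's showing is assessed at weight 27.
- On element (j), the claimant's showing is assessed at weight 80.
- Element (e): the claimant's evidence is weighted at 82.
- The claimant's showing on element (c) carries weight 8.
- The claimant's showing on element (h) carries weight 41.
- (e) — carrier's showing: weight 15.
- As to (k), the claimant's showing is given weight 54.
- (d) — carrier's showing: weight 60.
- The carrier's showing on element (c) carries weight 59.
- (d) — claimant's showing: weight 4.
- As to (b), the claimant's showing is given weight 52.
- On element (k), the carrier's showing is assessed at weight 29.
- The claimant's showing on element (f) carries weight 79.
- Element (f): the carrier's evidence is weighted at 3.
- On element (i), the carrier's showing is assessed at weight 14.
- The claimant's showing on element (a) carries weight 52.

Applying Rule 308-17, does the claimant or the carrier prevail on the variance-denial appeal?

claimant

— Issue I —
Stage I.1 (claimant, the balance of probabilities, weight is at least 52): (a) 52 ≥ 52 — meets; (b) 52 ≥ 52 — meets.
  Stage I.1 is satisfied; the onus moves to the carrier.
Stage I.2 (carrier, the balance of probabilities, weight is at least 52): (c) net 59−8=51 < 52 — fails; (d) net 60−4=56 ≥ 52 — meets.
  Not every element is met, so the carrier fails to carry Stage I.2.
The analysis ends at Stage I.2; the claimant prevails on this issue.
— Issue II —
Stage II.1 — burden on claimant; standard: a clear and cogent showing (weight exceeds 68).
    (e): 82 − 15 = 67 ≤ 68 [not met]
    (f): 79 − 3 = 76 > 68 [met]
  The claimant does not carry Stage II.1.
The carrier prevails on this issue.
— Issue III —
Stage III.1 — burden on claimant; standard: a more-likely-than-not showing (weight is at least 54).
    (i): 64 − 14 = 50 < 54 [not met]
  Not every element is met, so the claimant fails to carry Stage III.1.
The analysis ends at Stage III.1; the carrier prevails on this issue.
Per-issue: Issue I → claimant; Issue II → carrier; Issue III → carrier. The claimant must prevail on at least one issue; overall, the claimant prevails.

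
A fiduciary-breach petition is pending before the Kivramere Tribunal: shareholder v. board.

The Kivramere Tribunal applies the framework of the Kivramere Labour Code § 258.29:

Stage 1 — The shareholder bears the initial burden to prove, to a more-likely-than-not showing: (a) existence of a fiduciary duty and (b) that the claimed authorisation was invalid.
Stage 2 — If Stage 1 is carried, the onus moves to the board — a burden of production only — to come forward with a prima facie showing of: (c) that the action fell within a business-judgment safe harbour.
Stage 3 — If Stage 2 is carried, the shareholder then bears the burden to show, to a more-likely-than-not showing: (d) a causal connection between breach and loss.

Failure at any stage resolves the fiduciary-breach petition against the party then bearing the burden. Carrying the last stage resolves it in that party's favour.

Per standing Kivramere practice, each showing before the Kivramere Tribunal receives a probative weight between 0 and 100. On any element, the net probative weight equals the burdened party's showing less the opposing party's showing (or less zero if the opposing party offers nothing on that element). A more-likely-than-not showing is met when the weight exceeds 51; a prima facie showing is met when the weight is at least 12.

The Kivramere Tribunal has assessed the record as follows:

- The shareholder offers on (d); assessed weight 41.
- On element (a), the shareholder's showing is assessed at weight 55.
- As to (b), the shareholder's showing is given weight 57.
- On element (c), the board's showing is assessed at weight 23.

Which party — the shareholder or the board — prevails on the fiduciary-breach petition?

Stage 1 — burden on shareholder; standard: a more-likely-than-not showing (weight exceeds 51).
    (a): 55 > 51 [met]
    (b): 57 > 51 [met]
  Stage 1 carried; the burden shifts to the board.
Stage 2 — burden on board; standard: a prima facie showing (weight is at least 12).
    (c): 23 ≥ 12 [met]
  Stage 2 is satisfied; the onus moves to the shareholder.
Stage 3 — burden on shareholder; standard: a more-likely-than-not showing (weight exceeds 51).
    (d): 41 ≤ 51 [not met]
  Stage 3 not carried; the shareholder fails its burden.
The board prevails.

board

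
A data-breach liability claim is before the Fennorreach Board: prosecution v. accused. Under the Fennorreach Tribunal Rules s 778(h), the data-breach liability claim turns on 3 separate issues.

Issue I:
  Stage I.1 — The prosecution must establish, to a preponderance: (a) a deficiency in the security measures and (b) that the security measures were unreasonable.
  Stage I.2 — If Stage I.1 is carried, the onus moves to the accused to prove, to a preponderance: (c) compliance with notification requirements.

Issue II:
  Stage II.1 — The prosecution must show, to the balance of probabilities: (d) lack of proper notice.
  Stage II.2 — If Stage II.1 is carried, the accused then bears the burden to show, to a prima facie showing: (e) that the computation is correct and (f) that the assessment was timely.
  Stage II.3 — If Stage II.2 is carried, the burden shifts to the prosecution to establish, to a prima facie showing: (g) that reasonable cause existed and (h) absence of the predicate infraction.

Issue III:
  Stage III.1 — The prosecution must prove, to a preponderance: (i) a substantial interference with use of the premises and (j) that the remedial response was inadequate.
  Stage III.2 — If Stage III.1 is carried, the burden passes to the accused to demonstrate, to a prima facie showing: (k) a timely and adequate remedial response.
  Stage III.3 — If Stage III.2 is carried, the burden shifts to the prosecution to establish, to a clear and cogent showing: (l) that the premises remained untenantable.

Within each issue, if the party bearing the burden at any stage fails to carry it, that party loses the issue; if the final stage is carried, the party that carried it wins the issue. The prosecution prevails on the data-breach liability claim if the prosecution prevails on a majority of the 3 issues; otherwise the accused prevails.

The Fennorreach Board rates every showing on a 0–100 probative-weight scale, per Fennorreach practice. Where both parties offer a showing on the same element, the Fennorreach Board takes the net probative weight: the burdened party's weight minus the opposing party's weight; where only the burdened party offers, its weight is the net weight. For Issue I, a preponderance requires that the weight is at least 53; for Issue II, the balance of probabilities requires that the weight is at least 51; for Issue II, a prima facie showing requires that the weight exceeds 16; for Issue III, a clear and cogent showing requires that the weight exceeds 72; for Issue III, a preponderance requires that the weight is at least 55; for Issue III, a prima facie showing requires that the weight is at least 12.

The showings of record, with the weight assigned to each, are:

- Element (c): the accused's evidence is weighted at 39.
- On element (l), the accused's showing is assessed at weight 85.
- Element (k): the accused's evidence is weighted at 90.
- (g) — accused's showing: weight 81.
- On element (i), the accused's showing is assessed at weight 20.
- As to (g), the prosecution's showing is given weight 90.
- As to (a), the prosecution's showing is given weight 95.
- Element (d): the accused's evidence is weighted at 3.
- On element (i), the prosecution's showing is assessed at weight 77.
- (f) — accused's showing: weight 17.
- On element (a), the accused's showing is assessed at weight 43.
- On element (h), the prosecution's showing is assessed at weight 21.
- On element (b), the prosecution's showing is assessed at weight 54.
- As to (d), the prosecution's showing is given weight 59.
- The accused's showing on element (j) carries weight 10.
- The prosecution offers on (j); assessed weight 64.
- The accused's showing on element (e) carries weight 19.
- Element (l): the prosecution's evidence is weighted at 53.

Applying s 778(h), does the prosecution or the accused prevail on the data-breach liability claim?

accused

— Issue I —
Stage I.1 (prosecution, a preponderance, weight is at least 53): (a) net 95−43=52 < 53 — fails; (b) 54 ≥ 53 — meets.
  Stage I.1 not carried; the prosecution fails its burden.
So the accused prevails on this issue.
— Issue II —
At Stage II.1 the prosecution must meet the balance of probabilities (weight is at least 51): on (d) the weight is 59 less the opposing 3 gives net 56, which does reach 51, so (d) meets the standard.
  Stage II.1 carried; the burden shifts to the accused.
At Stage II.2 the accused must meet a prima facie showing (weight exceeds 16): on (e) the weight is 19, which does exceed 16, so (e) meets the standard; on (f) the weight is 17, > 16, so (f) meets the standard.
  All elements met. The burden passes to the prosecution.
At Stage II.3 the prosecution must meet a prima facie showing (weight exceeds 16): on (g) the weight is 90 less the opposing 81 gives net 9, ≤ 16, so (g) does not meet the standard; on (h) the weight is 21, which does exceed 16, so (h) meets the standard.
  Stage II.3 not carried; the prosecution fails its burden.
The analysis ends at Stage II.3; the accused prevails on this issue.
— Issue III —
Stage III.1 (prosecution, a preponderance, weight is at least 55): (i) net 77−20=57 ≥ 55 — meets; (j) net 64−10=54 < 55 — fails.
  The prosecution does not carry Stage III.1.
The analysis ends at Stage III.1; the accused prevails on this issue.
Per-issue: Issue I → accused; Issue II → accused; Issue III → accused. The prosecution must prevail on a majority of issues; overall, the accused prevails.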